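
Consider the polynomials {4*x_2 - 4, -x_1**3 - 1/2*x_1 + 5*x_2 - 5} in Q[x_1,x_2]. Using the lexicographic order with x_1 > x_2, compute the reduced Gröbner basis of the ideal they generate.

G = {x_1**3 + 1/2*x_1, x_2 - 1}

f_1 = 4*x_2 - 4, LT = x_2.
f_2 = -x_1**3 - 1/2*x_1 + 5*x_2 - 5, LT = x_1**3.

The S-polynomials (S(f_1,f_2)) all reduce to 0 modulo the current basis, so we have a Gröbner basis.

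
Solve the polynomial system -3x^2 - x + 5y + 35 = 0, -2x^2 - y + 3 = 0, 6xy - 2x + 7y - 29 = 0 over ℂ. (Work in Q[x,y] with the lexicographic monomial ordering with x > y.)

{(-2, -5)}

Compute a lex Gröbner basis by Buchberger's algorithm.
f_1 = -3x^2 - x + 5y + 35, LT = x^2.
f_2 = -2x^2 - y + 3, LT = x^2.
f_3 = 6xy - 2x + 7y - 29, LT = xy.

S(f_1,f_2): lcm = x^2. S = 1/3x - 13/6y - 61/6.
  reduce S modulo (f_1, f_2, f_3):
  remainder 1/3x - 13/6y - 61/6 ≠ 0; add h_4 = 1/3x - 13/6y - 61/6 to the basis.

S(f_1,f_3): lcm = x^2y. S = 1/3x^2 - 5/6xy + 29/6x - 5/3y^2 - 35/3y.
  reduce S modulo (f_1, f_2, f_3, h_4):
  remainder -5/3y^2 + 75/4y + 1625/12 ≠ 0; add h_5 = -5/3y^2 + 75/4y + 1625/12 to the basis.

S(f_2,f_3): lcm = x^2y. S = 1/3x^2 - 7/6xy + 29/6x + 1/2y^2 - 3/2y.
  reduce S modulo (f_1, f_2, f_3, h_4, h_5):
  remainder 821/24y + 4105/24 ≠ 0; add h_6 = 821/24y + 4105/24 to the basis.

The other S-polynomials (S(f_1,h_4), S(f_2,h_4), S(f_3,h_4), S(f_1,h_5), S(f_2,h_5), S(f_3,h_5), S(h_4,h_5), S(f_1,h_6), S(f_2,h_6), S(f_3,h_6), S(h_4,h_6), S(h_5,h_6)) all reduce to 0 modulo the current basis, so we have a Gröbner basis.
Inter-reduce: drop elements whose leading term is divisible by another's, tail-reduce, and make monic.
Reduced Gröbner basis: {x + 2, y + 5}.

A lex Gröbner basis eliminates variables successively. Here y + 5 depends only on y, with roots {-5}; lifting each root through the earlier basis elements recovers the full solutions.
  y = -5: the earlier basis element becomes x + 2 = 0, giving x = -2 — point (-2, -5).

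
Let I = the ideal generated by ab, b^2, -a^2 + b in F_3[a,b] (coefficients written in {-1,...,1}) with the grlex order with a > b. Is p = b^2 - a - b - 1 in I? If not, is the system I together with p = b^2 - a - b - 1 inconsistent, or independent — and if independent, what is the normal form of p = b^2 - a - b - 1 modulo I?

First compute the reduced Gröbner basis of I by Buchberger's algorithm.
f_1 = ab, LT = ab.
f_2 = b^2, LT = b^2.
f_3 = -a^2 + b, LT = a^2.

The S-polynomials (S(f_1,f_2), S(f_1,f_3), S(f_2,f_3)) all reduce to 0 modulo the current basis, so we have a Gröbner basis.
Inter-reduce: drop elements whose leading term is divisible by another's, tail-reduce, and make monic.
Reduced Gröbner basis: {a^2 - b, ab, b^2}.
Label its elements g_1 = a^2 - b, g_2 = ab, g_3 = b^2.

Reduce p = b^2 - a - b - 1 modulo G:
  leading term b^2: subtract (1)·g_3 from b^2 - a - b - 1 → -a - b - 1
  leading term a: no divisor's leading term divides it; move -a to the remainder.
  leading term b: no divisor's leading term divides it; move -b to the remainder.
  leading term 1: no divisor's leading term divides it; move -1 to the remainder.
  normal form = -a - b - 1.
The normal form is nonzero, so p ∉ I. Since p minus its normal form lies in I, I + (p) = I + (r) where r = -a - b - 1; decide whether this ideal is the whole ring.
Run Buchberger on G together with r (pairs among the g_i already reduce to 0 since G is a Gröbner basis):
g_1 = a^2 - b, LT = a^2.
g_2 = ab, LT = ab.
g_3 = b^2, LT = b^2.
r = -a - b - 1, LT = a.

S(g_1,r): lcm = a^2. S = -ab - a - b.
  leading term ab: subtract (-1)·g_2 from -ab - a - b → -a - b
  leading term a: subtract (1)·r from -a - b → 1
  leading term 1: no divisor's leading term divides it; move 1 to the remainder.
  remainder 1 ≠ 0; add m_5 = 1 to the basis.

The other S-polynomials (S(g_1,g_2), S(g_1,g_3), S(g_2,g_3), S(g_2,r), S(g_3,r), S(g_1,m_5), S(g_2,m_5), S(g_3,m_5), S(r,m_5)) all reduce to 0 modulo the current basis, so we have a Gröbner basis.
Inter-reduce: drop elements whose leading term is divisible by another's, tail-reduce, and make monic.
Reduced Gröbner basis: {1}.
The reduced Gröbner basis of I + (p) is {1}: the ideal is the whole ring, so the enlarged system has no common solution — adjoining p is inconsistent.

Adjoining b^2 - a - b - 1 makes the ideal the whole ring: the system is inconsistent.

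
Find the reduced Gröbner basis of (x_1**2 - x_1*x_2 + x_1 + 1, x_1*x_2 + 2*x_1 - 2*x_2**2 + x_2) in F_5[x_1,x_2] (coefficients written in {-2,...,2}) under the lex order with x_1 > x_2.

G = {x_1**2 - 2*x_1 - 2*x_2**2 + x_2 + 1, x_1*x_2 + 2*x_1 - 2*x_2**2 + x_2, x_2**3 - 2*x_2**2 + 1}

The reduced Gröbner basis is the canonical form of the ideal for this ordering.

f_1 = x_1**2 - x_1*x_2 + x_1 + 1, LT = x_1**2.
f_2 = x_1*x_2 + 2*x_1 - 2*x_2**2 + x_2, LT = x_1*x_2.

S(f_1,f_2): lcm = x_1**2*x_2. S = -2*x_1**2 + x_1*x_2**2 + x_2.
  leading term x_1**2: subtract (-2)·f_1 from -2*x_1**2 + x_1*x_2**2 + x_2 → x_1*x_2**2 - 2*x_1*x_2 + 2*x_1 + x_2 + 2
  leading term x_1*x_2**2: subtract (x_2)·f_2 from x_1*x_2**2 - 2*x_1*x_2 + 2*x_1 + x_2 + 2 → x_1*x_2 + 2*x_1 + 2*x_2**3 - x_2**2 + x_2 + 2
  leading term x_1*x_2: subtract (1)·f_2 from x_1*x_2 + 2*x_1 + 2*x_2**3 - x_2**2 + x_2 + 2 → 2*x_2**3 + x_2**2 + 2
  leading term x_2**3: no divisor's leading term divides it; move 2*x_2**3 to the remainder.
  leading term x_2**2: no divisor's leading term divides it; move x_2**2 to the remainder.
  leading term 1: no divisor's leading term divides it; move 2 to the remainder.
  remainder 2*x_2**3 + x_2**2 + 2 ≠ 0; add g_3 = 2*x_2**3 + x_2**2 + 2 to the basis.

The other S-polynomials (S(f_1,g_3), S(f_2,g_3)) all reduce to 0 modulo the current basis, so we have a Gröbner basis.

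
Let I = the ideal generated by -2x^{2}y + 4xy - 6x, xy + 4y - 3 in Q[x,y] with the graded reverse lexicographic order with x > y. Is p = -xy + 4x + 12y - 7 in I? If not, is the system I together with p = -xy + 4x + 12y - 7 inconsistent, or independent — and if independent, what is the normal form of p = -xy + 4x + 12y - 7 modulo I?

Adjoining -xy + 4x + 12y - 7 makes the ideal the whole ring: the system is inconsistent.

First compute the reduced Gröbner basis of I by Buchberger's algorithm.
f_1 = -2x^{2}y + 4xy - 6x, LT = x^{2}y.
f_2 = xy + 4y - 3, LT = xy.

S(f_1,f_2): lcm = x^{2}y. S = -6xy + 6x.
  leading term xy: subtract (-6)·f_2 from -6xy + 6x → 6x + 24y - 18
  leading term x: no divisor's leading term divides it; move 6x to the remainder.
  leading term y: no divisor's leading term divides it; move 24y to the remainder.
  leading term 1: no divisor's leading term divides it; move -18 to the remainder.
  remainder 6x + 24y - 18 ≠ 0; add h_3 = 6x + 24y - 18 to the basis.

S(f_1,h_3): lcm = x^{2}y. S = -4xy^{2} + xy + 3x.
  leading term xy^{2}: subtract (-4y)·f_2 from -4xy^{2} + xy + 3x → xy + 16y^{2} + 3x - 12y
  leading term xy: subtract (1)·f_2 from xy + 16y^{2} + 3x - 12y → 16y^{2} + 3x - 16y + 3
  leading term y^{2}: no divisor's leading term divides it; move 16y^{2} to the remainder.
  leading term x: subtract (\tfrac{1}{2})·h_3 from 3x - 16y + 3 → -28y + 12
  leading term y: no divisor's leading term divides it; move -28y to the remainder.
  leading term 1: no divisor's leading term divides it; move 12 to the remainder.
  remainder 16y^{2} - 28y + 12 ≠ 0; add h_4 = 16y^{2} - 28y + 12 to the basis.

S(f_2,h_3): lcm = xy. S = -4y^{2} + 7y - 3.
  leading term y^{2}: subtract (-\tfrac{1}{4})·h_4 from -4y^{2} + 7y - 3 → 0
  remainder 0.

S(f_1,h_4): lcm = x^{2}y^{2}. S = \tfrac{7}{4}x^{2}y - 2xy^{2} - \tfrac{3}{4}x^{2} + 3xy.
  leading term x^{2}y: subtract (-\tfrac{7}{8})·f_1 from \tfrac{7}{4}x^{2}y - 2xy^{2} - \tfrac{3}{4}x^{2} + 3xy → -2xy^{2} - \tfrac{3}{4}x^{2} + \tfrac{13}{2}xy - \tfrac{21}{4}x
  leading term xy^{2}: subtract (-2y)·f_2 from -2xy^{2} - \tfrac{3}{4}x^{2} + \tfrac{13}{2}xy - \tfrac{21}{4}x → -\tfrac{3}{4}x^{2} + \tfrac{13}{2}xy + 8y^{2} - \tfrac{21}{4}x - 6y
  leading term x^{2}: subtract (-\tfrac{1}{8}x)·h_3 from -\tfrac{3}{4}x^{2} + \tfrac{13}{2}xy + 8y^{2} - \tfrac{21}{4}x - 6y → \tfrac{19}{2}xy + 8y^{2} - \tfrac{15}{2}x - 6y
  leading term xy: subtract (\tfrac{19}{2})·f_2 from \tfrac{19}{2}xy + 8y^{2} - \tfrac{15}{2}x - 6y → 8y^{2} - \tfrac{15}{2}x - 44y + \tfrac{57}{2}
  leading term y^{2}: subtract (\tfrac{1}{2})·h_4 from 8y^{2} - \tfrac{15}{2}x - 44y + \tfrac{57}{2} → -\tfrac{15}{2}x - 30y + \tfrac{45}{2}
  leading term x: subtract (-\tfrac{5}{4})·h_3 from -\tfrac{15}{2}x - 30y + \tfrac{45}{2} → 0
  remainder 0.

S(f_2,h_4): lcm = xy^{2}. S = \tfrac{7}{4}xy + 4y^{2} - \tfrac{3}{4}x - 3y.
  leading term xy: subtract (\tfrac{7}{4})·f_2 from \tfrac{7}{4}xy + 4y^{2} - \tfrac{3}{4}x - 3y → 4y^{2} - \tfrac{3}{4}x - 10y + \tfrac{21}{4}
  leading term y^{2}: subtract (\tfrac{1}{4})·h_4 from 4y^{2} - \tfrac{3}{4}x - 10y + \tfrac{21}{4} → -\tfrac{3}{4}x - 3y + \tfrac{9}{4}
  leading term x: subtract (-\tfrac{1}{8})·h_3 from -\tfrac{3}{4}x - 3y + \tfrac{9}{4} → 0
  remainder 0.

S(h_3,h_4): leading monomials are coprime, so the S-polynomial reduces to 0 (Buchberger's first criterion).
Every S-polynomial of the final basis reduces to 0, so we have a Gröbner basis.
Inter-reduce: drop elements whose leading term is divisible by another's, tail-reduce, and make monic.
Reduced Gröbner basis: {y^{2} - \tfrac{7}{4}y + \tfrac{3}{4}, x + 4y - 3}.
Label its elements g_1 = y^{2} - \tfrac{7}{4}y + \tfrac{3}{4}, g_2 = x + 4y - 3.

Reduce p = -xy + 4x + 12y - 7 modulo G:
  leading term xy: subtract (-y)·g_2 from -xy + 4x + 12y - 7 → 4y^{2} + 4x + 9y - 7
  leading term y^{2}: subtract (4)·g_1 from 4y^{2} + 4x + 9y - 7 → 4x + 16y - 10
  leading term x: subtract (4)·g_2 from 4x + 16y - 10 → 2
  leading term 1: no divisor's leading term divides it; move 2 to the remainder.
  normal form = 2.
The normal form is nonzero, so p ∉ I. Since p minus its normal form lies in I, I + (p) = I + (r) where r = 2; decide whether this ideal is the whole ring.
Here r = 2 is a nonzero constant, hence a unit: 1 ∈ I + (p), the Gröbner basis of I + (p) is {1}, and the enlarged system has no common solution — adjoining p is inconsistent.

The remainder on division by a Gröbner basis is unique — it is the normal form.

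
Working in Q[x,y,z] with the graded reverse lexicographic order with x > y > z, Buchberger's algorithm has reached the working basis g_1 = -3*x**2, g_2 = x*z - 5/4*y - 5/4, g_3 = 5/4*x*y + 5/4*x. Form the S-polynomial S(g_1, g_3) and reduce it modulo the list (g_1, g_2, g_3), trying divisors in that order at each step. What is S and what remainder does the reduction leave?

S(g_1, g_3) = -x**2; remainder on division = 0.

lcm(LM(g_1), LM(g_3)) = x**2*y.
S = (lcm/LT(g_1))·g_1 − (lcm/LT(g_3))·g_3 = -x**2.
Reduce S modulo (g_1, g_2, g_3) in that order:
  leading term x**2: subtract (1/3)·g_1 from -x**2 → 0
The remainder is 0, so this S-polynomial contributes no new basis element.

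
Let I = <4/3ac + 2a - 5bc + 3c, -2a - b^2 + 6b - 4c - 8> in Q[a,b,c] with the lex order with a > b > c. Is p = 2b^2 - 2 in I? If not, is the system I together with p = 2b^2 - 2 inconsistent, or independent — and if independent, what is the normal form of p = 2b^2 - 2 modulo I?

First compute the reduced Gröbner basis of I by Buchberger's algorithm.
f_1 = 4/3ac + 2a - 5bc + 3c, LT = ac.
f_2 = -2a - b^2 + 6b - 4c - 8, LT = a.

S(f_1,f_2): lcm = ac. S = 3/2a - 1/2b^2c - 3/4bc - 2c^2 - 7/4c.
  reduce S modulo (f_1, f_2):
  remainder -1/2b^2c - 3/4b^2 - 3/4bc + 9/2b - 2c^2 - 19/4c - 6 ≠ 0; add h_3 = -1/2b^2c - 3/4b^2 - 3/4bc + 9/2b - 2c^2 - 19/4c - 6 to the basis.

The other S-polynomials (S(f_1,h_3), S(f_2,h_3)) all reduce to 0 modulo the current basis, so we have a Gröbner basis.
Inter-reduce: drop elements whose leading term is divisible by another's, tail-reduce, and make monic.
Reduced Gröbner basis: {a + 1/2b^2 - 3b + 2c + 4, b^2c + 3/2b^2 + 3/2bc - 9b + 4c^2 + 19/2c + 12}.
Label its elements g_1 = a + 1/2b^2 - 3b + 2c + 4, g_2 = b^2c + 3/2b^2 + 3/2bc - 9b + 4c^2 + 19/2c + 12.

Reduce p = 2b^2 - 2 modulo G:
  leading term b^2: no divisor's leading term divides it; move 2b^2 to the remainder.
  leading term 1: no divisor's leading term divides it; move -2 to the remainder.
  normal form = 2b^2 - 2.
The normal form is nonzero, so p ∉ I. Since p minus its normal form lies in I, I + (p) = I + (r) where r = 2b^2 - 2; decide whether this ideal is the whole ring.
Run Buchberger on G together with r (pairs among the g_i already reduce to 0 since G is a Gröbner basis):
g_1 = a + 1/2b^2 - 3b + 2c + 4, LT = a.
g_2 = b^2c + 3/2b^2 + 3/2bc - 9b + 4c^2 + 19/2c + 12, LT = b^2c.
r = 2b^2 - 2, LT = b^2.

S(g_2,r): lcm = b^2c. S = 3/2b^2 + 3/2bc - 9b + 4c^2 + 21/2c + 12.
  reduce S modulo (g_1, g_2, r):
  remainder 3/2bc - 9b + 4c^2 + 21/2c + 27/2 ≠ 0; add m_4 = 3/2bc - 9b + 4c^2 + 21/2c + 27/2 to the basis.

S(g_2,m_4): lcm = b^2c. S = 15/2b^2 - 8/3bc^2 - 11/2bc - 18b + 4c^2 + 19/2c + 12.
  reduce S modulo (g_1, g_2, r, m_4):
  remainder -147b + 64/9c^3 + 80c^2 + 184c + 213 ≠ 0; add m_5 = -147b + 64/9c^3 + 80c^2 + 184c + 213 to the basis.

S(g_2,m_5): lcm = b^2c. S = 3/2b^2 + 64/1323bc^4 + 80/147bc^3 + 184/147bc^2 + 289/98bc - 9b + 4c^2 + 19/2c + 12.
  reduce S modulo (g_1, g_2, r, m_4, m_5):
  remainder -512/3969c^5 - 3392/1323c^4 - 1712/147c^3 - 4112/147c^2 - 262/7c - 585/49 ≠ 0; add m_6 = -512/3969c^5 - 3392/1323c^4 - 1712/147c^3 - 4112/147c^2 - 262/7c - 585/49 to the basis.

S(r,m_5): lcm = b^2. S = 64/1323bc^3 + 80/147bc^2 + 184/147bc + 71/49b - 1.
  reduce S modulo (g_1, g_2, r, m_4, m_5, m_6):
  remainder -512/3969c^4 - 128/189c^3 - 256/147c^2 - 368/147c - 40/49 ≠ 0; add m_7 = -512/3969c^4 - 128/189c^3 - 256/147c^2 - 368/147c - 40/49 to the basis.

The other S-polynomials (S(g_1,g_2), S(g_1,r), S(g_1,m_4), S(r,m_4), S(g_1,m_5), S(m_4,m_5), S(g_1,m_6), S(g_2,m_6), S(r,m_6), S(m_4,m_6), S(m_5,m_6), S(g_1,m_7), S(g_2,m_7), S(r,m_7), S(m_4,m_7), S(m_5,m_7), S(m_6,m_7)) all reduce to 0 modulo the current basis, so we have a Gröbner basis.
Inter-reduce: drop elements whose leading term is divisible by another's, tail-reduce, and make monic.
Reduced Gröbner basis: {a - 64/441c^3 - 80/49c^2 - 86/49c + 15/98, b - 64/1323c^3 - 80/147c^2 - 184/147c - 71/49, c^4 + 21/4c^3 + 27/2c^2 + 621/32c + 405/64}.
The reduced Gröbner basis of I + (p) is {a - 64/441c^3 - 80/49c^2 - 86/49c + 15/98, b - 64/1323c^3 - 80/147c^2 - 184/147c - 71/49, c^4 + 21/4c^3 + 27/2c^2 + 621/32c + 405/64} ≠ {1}, a proper ideal, so the enlarged system stays consistent: p is independent of I, with normal form 2b^2 - 2.

The remainder on division by a Gröbner basis is unique — it is the normal form.

2b^2 - 2 is independent of I; its normal form modulo I is 2b^2 - 2.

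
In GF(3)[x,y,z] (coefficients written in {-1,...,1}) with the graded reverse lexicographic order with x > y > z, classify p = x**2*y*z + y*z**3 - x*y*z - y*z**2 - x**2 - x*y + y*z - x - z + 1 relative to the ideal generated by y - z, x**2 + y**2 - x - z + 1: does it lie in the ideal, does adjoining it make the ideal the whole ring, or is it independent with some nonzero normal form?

x**2*y*z + y*z**3 - x*y*z - y*z**2 - x**2 - x*y + y*z - x - z + 1 is independent of I; its normal form modulo I is -x*z + z**2 + x + z - 1.

First compute the reduced Gröbner basis of I by Buchberger's algorithm.
f_1 = y - z, LT = y.
f_2 = x**2 + y**2 - x - z + 1, LT = x**2.

The S-polynomials (S(f_1,f_2)) all reduce to 0 modulo the current basis, so we have a Gröbner basis.
Inter-reduce: drop elements whose leading term is divisible by another's, tail-reduce, and make monic.
Reduced Gröbner basis: {x**2 + z**2 - x - z + 1, y - z}.
Label its elements g_1 = x**2 + z**2 - x - z + 1, g_2 = y - z.

Reduce p = x**2*y*z + y*z**3 - x*y*z - y*z**2 - x**2 - x*y + y*z - x - z + 1 modulo G:
  leading term x**2*y*z: subtract (y*z)·g_1 from x**2*y*z + y*z**3 - x*y*z - y*z**2 - x**2 - x*y + y*z - x - z + 1 → -x**2 - x*y - x - z + 1
  leading term x**2: subtract (-1)·g_1 from -x**2 - x*y - x - z + 1 → -x*y + z**2 + x + z - 1
  leading term x*y: subtract (-x)·g_2 from -x*y + z**2 + x + z - 1 → -x*z + z**2 + x + z - 1
  leading term x*z: no divisor's leading term divides it; move -x*z to the remainder.
  leading term z**2: no divisor's leading term divides it; move z**2 to the remainder.
  leading term x: no divisor's leading term divides it; move x to the remainder.
  leading term z: no divisor's leading term divides it; move z to the remainder.
  leading term 1: no divisor's leading term divides it; move -1 to the remainder.
  normal form = -x*z + z**2 + x + z - 1.
The normal form is nonzero, so p ∉ I. Since p minus its normal form lies in I, I + (p) = I + (r) where r = -x*z + z**2 + x + z - 1; decide whether this ideal is the whole ring.
Run Buchberger on G together with r (pairs among the g_i already reduce to 0 since G is a Gröbner basis):
g_1 = x**2 + z**2 - x - z + 1, LT = x**2.
g_2 = y - z, LT = y.
r = -x*z + z**2 + x + z - 1, LT = x*z.

S(g_1,r): lcm = x**2*z. S = x*z**2 + z**3 + x**2 - z**2 - x + z.
  leading term x*z**2: subtract (-z)·r from x*z**2 + z**3 + x**2 - z**2 - x + z → -z**3 + x**2 + x*z - x
  leading term z**3: no divisor's leading term divides it; move -z**3 to the remainder.
  leading term x**2: subtract (1)·g_1 from x**2 + x*z - x → x*z - z**2 + z - 1
  leading term x*z: subtract (-1)·r from x*z - z**2 + z - 1 → x - z + 1
  leading term x: no divisor's leading term divides it; move x to the remainder.
  leading term z: no divisor's leading term divides it; move -z to the remainder.
  leading term 1: no divisor's leading term divides it; move 1 to the remainder.
  remainder -z**3 + x - z + 1 ≠ 0; add m_4 = -z**3 + x - z + 1 to the basis.

The other S-polynomials (S(g_1,g_2), S(g_2,r), S(g_1,m_4), S(g_2,m_4), S(r,m_4)) all reduce to 0 modulo the current basis, so we have a Gröbner basis.
Inter-reduce: drop elements whose leading term is divisible by another's, tail-reduce, and make monic.
Reduced Gröbner basis: {z**3 - x + z - 1, x**2 + z**2 - x - z + 1, x*z - z**2 - x - z + 1, y - z}.
The reduced Gröbner basis of I + (p) is {z**3 - x + z - 1, x**2 + z**2 - x - z + 1, x*z - z**2 - x - z + 1, y - z} ≠ {1}, a proper ideal, so the enlarged system stays consistent: p is independent of I, with normal form -x*z + z**2 + x + z - 1.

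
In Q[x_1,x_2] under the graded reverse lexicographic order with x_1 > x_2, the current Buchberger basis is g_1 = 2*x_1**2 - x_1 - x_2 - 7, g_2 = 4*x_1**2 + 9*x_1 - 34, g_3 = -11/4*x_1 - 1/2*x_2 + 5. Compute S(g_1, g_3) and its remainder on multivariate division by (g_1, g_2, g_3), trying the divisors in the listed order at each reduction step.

lcm(LM(g_1), LM(g_3)) = x_1**2.
S = (lcm/LT(g_1))·g_1 − (lcm/LT(g_3))·g_3 = -2/11*x_1*x_2 + 29/22*x_1 - 1/2*x_2 - 7/2.
Reduce S modulo (g_1, g_2, g_3) in that order:
  leading term x_1*x_2: subtract (8/121*x_2)·g_3 from -2/11*x_1*x_2 + 29/22*x_1 - 1/2*x_2 - 7/2 → 4/121*x_2**2 + 29/22*x_1 - 201/242*x_2 - 7/2
  leading term x_2**2: no divisor's leading term divides it; move 4/121*x_2**2 to the remainder.
  leading term x_1: subtract (-58/121)·g_3 from 29/22*x_1 - 201/242*x_2 - 7/2 → -259/242*x_2 - 267/242
  leading term x_2: no divisor's leading term divides it; move -259/242*x_2 to the remainder.
  leading term 1: no divisor's leading term divides it; move -267/242 to the remainder.
The remainder 4/121*x_2**2 - 259/242*x_2 - 267/242 is nonzero, so it would be added as the next basis element.

S(g_1, g_3) = -2/11*x_1*x_2 + 29/22*x_1 - 1/2*x_2 - 7/2; remainder on division = 4/121*x_2**2 - 259/242*x_2 - 267/242.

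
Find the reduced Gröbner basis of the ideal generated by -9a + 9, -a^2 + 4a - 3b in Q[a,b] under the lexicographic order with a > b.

f_1 = -9a + 9, LT = a.
f_2 = -a^2 + 4a - 3b, LT = a^2.

S(f_1,f_2): lcm = a^2. S = 3a - 3b.
  leading term a: subtract (-1/3)·f_1 from 3a - 3b → -3b + 3
  leading term b: no divisor's leading term divides it; move -3b to the remainder.
  leading term 1: no divisor's leading term divides it; move 3 to the remainder.
  remainder -3b + 3 ≠ 0; add g_3 = -3b + 3 to the basis.

The other S-polynomials (S(f_1,g_3), S(f_2,g_3)) all reduce to 0 modulo the current basis, so we have a Gröbner basis.
Inter-reduce: drop elements whose leading term is divisible by another's, tail-reduce, and make monic.

G = {a - 1, b - 1}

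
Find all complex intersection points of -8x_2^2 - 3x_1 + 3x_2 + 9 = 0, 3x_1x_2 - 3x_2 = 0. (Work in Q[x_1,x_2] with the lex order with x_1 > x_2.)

Compute a lex Gröbner basis by Buchberger's algorithm.
f_1 = -3x_1 - 8x_2^2 + 3x_2 + 9, LT = x_1.
f_2 = 3x_1x_2 - 3x_2, LT = x_1x_2.

S(f_1,f_2): lcm = x_1x_2. S = 8/3x_2^3 - x_2^2 - 2x_2.
  leading term x_2^3: no divisor's leading term divides it; move 8/3x_2^3 to the remainder.
  leading term x_2^2: no divisor's leading term divides it; move -x_2^2 to the remainder.
  leading term x_2: no divisor's leading term divides it; move -2x_2 to the remainder.
  remainder 8/3x_2^3 - x_2^2 - 2x_2 ≠ 0; add h_3 = 8/3x_2^3 - x_2^2 - 2x_2 to the basis.

The other S-polynomials (S(f_1,h_3), S(f_2,h_3)) all reduce to 0 modulo the current basis, so we have a Gröbner basis.
Inter-reduce: drop elements whose leading term is divisible by another's, tail-reduce, and make monic.
Reduced Gröbner basis: {x_1 + 8/3x_2^2 - x_2 - 3, x_2^3 - 3/8x_2^2 - 3/4x_2}.

A lex Gröbner basis eliminates variables successively. Here x_2^3 - 3/8x_2^2 - 3/4x_2 depends only on x_2, with roots {0, 3/16 - sqrt(201)/16, 3/16 + sqrt(201)/16}; lifting each root through the earlier basis elements recovers the full solutions.
  x_2 = 0: the earlier basis element becomes x_1 - 3 = 0, giving x_1 = 3 — point (3, 0).
  x_2 = 3/16 - sqrt(201)/16: the earlier basis element becomes x_1 - 1 = 0, giving x_1 = 1 — point (1, 3/16 - sqrt(201)/16).
  x_2 = 3/16 + sqrt(201)/16: the earlier basis element becomes x_1 - 1 = 0, giving x_1 = 1 — point (1, 3/16 + sqrt(201)/16).

{(3, 0), (1, 3/16 - sqrt(201)/16), (1, 3/16 + sqrt(201)/16)}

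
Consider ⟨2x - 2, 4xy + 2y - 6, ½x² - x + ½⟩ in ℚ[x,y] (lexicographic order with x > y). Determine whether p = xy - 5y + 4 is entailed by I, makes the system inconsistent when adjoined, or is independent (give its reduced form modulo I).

First compute the reduced Gröbner basis of I by Buchberger's algorithm.
f_1 = 2x - 2, LT = x.
f_2 = 4xy + 2y - 6, LT = xy.
f_3 = ½x² - x + ½, LT = x².

S(f_1,f_2): lcm = xy. S = -3/2y + 3/2.
  leading term y: no divisor's leading term divides it; move -3/2y to the remainder.
  leading term 1: no divisor's leading term divides it; move 3/2 to the remainder.
  remainder -3/2y + 3/2 ≠ 0; add h_4 = -3/2y + 3/2 to the basis.

The other S-polynomials (S(f_1,f_3), S(f_2,f_3), S(f_1,h_4), S(f_2,h_4), S(f_3,h_4)) all reduce to 0 modulo the current basis, so we have a Gröbner basis.
Inter-reduce: drop elements whose leading term is divisible by another's, tail-reduce, and make monic.
Reduced Gröbner basis: {x - 1, y - 1}.
Label its elements g_1 = x - 1, g_2 = y - 1.

Reduce p = xy - 5y + 4 modulo G:
  leading term xy: subtract (y)·g_1 from xy - 5y + 4 → -4y + 4
  leading term y: subtract (-4)·g_2 from -4y + 4 → 0
  normal form = 0.
Since the normal form is 0, p ∈ I.

xy - 5y + 4 lies in I (it reduces to 0).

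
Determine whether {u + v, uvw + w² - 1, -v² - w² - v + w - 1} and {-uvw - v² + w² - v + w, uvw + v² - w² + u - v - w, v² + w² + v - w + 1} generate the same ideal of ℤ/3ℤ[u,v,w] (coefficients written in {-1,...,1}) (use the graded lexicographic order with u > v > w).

Yes, the ideals are equal.

For a fixed monomial order, each ideal has a unique reduced Gröbner basis; comparing bases decides equality.
Buchberger on the first generating set:
f_1 = u + v, LT = u.
f_2 = uvw + w² - 1, LT = uvw.
f_3 = -v² - w² - v + w - 1, LT = v².

S(f_1,f_2): lcm = uvw. S = v²w - w² + 1.
  reduce S modulo (f_1, f_2, f_3):
  remainder -w³ - vw - w + 1 ≠ 0; add g_4 = -w³ - vw - w + 1 to the basis.

The other S-polynomials (S(f_1,f_3), S(f_2,f_3), S(f_1,g_4), S(f_2,g_4), S(f_3,g_4)) all reduce to 0 modulo the current basis, so we have a Gröbner basis.
Inter-reduce: drop elements whose leading term is divisible by another's, tail-reduce, and make monic.
Reduced Gröbner basis: {w³ + vw + w - 1, v² + w² + v - w + 1, u + v}.

Buchberger on the second generating set:
h_1 = -uvw - v² + w² - v + w, LT = uvw.
h_2 = uvw + v² - w² + u - v - w, LT = uvw.
h_3 = v² + w² + v - w + 1, LT = v².

S(h_1,h_2): lcm = uvw. S = -u - v.
  reduce S modulo (h_1, h_2, h_3):
  remainder -u - v ≠ 0; add k_4 = -u - v to the basis.

S(h_1,h_3): lcm = uv²w. S = -uw³ - uvw + uw² + v³ - vw² - uw + v² - vw.
  reduce S modulo (h_1, h_2, h_3, k_4):
  remainder vw³ + vw + w² - v - 1 ≠ 0; add k_5 = vw³ + vw + w² - v - 1 to the basis.

S(h_1,k_4): lcm = uvw. S = -v²w + v² - w² + v - w.
  reduce S modulo (h_1, h_2, h_3, k_4, k_5):
  remainder w³ + vw + w - 1 ≠ 0; add k_6 = w³ + vw + w - 1 to the basis.

The other S-polynomials (S(h_2,h_3), S(h_2,k_4), S(h_3,k_4), S(h_1,k_5), S(h_2,k_5), S(h_3,k_5), S(k_4,k_5), S(h_1,k_6), S(h_2,k_6), S(h_3,k_6), S(k_4,k_6), S(k_5,k_6)) all reduce to 0 modulo the current basis, so we have a Gröbner basis.
Inter-reduce: drop elements whose leading term is divisible by another's, tail-reduce, and make monic.
Reduced Gröbner basis: {w³ + vw + w - 1, v² + w² + v - w + 1, u + v}.

Same reduced basis, so the two generating sets span the same ideal.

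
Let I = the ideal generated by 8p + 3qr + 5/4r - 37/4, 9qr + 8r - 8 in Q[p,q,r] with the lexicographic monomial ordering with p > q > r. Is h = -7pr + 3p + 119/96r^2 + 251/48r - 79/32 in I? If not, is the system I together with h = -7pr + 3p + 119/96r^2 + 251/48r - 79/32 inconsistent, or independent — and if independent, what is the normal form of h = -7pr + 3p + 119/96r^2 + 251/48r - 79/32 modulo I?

-7pr + 3p + 119/96r^2 + 251/48r - 79/32 lies in I (it reduces to 0).

First compute the reduced Gröbner basis of I by Buchberger's algorithm.
f_1 = 8p + 3qr + 5/4r - 37/4, LT = p.
f_2 = 9qr + 8r - 8, LT = qr.

S(f_1,f_2): leading monomials are coprime, so the S-polynomial reduces to 0 (Buchberger's first criterion).
Every S-polynomial of the final basis reduces to 0, so we have a Gröbner basis.
Inter-reduce: drop elements whose leading term is divisible by another's, tail-reduce, and make monic.
Reduced Gröbner basis: {p - 17/96r - 79/96, qr + 8/9r - 8/9}.
Label its elements g_1 = p - 17/96r - 79/96, g_2 = qr + 8/9r - 8/9.

Reduce h = -7pr + 3p + 119/96r^2 + 251/48r - 79/32 modulo G:
  leading term pr: subtract (-7r)·g_1 from -7pr + 3p + 119/96r^2 + 251/48r - 79/32 → 3p - 17/32r - 79/32
  leading term p: subtract (3)·g_1 from 3p - 17/32r - 79/32 → 0
  normal form = 0.
Since the normal form is 0, h ∈ I.

Ideal membership is decidable via reduction modulo a Gröbner basis.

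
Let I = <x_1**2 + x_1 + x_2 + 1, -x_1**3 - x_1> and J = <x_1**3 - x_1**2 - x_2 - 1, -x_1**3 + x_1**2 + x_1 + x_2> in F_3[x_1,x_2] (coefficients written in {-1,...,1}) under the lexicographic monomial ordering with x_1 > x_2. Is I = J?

No, the ideals differ.

Two ideals are equal iff their reduced Gröbner bases coincide (the reduced basis is unique for a fixed ordering).
Buchberger on the first generating set:
f_1 = x_1**2 + x_1 + x_2 + 1, LT = x_1**2.
f_2 = -x_1**3 - x_1, LT = x_1**3.

S(f_1,f_2): lcm = x_1**3. S = x_1**2 + x_1*x_2.
  reduce S modulo (f_1, f_2):
  remainder x_1*x_2 - x_1 - x_2 - 1 ≠ 0; add g_3 = x_1*x_2 - x_1 - x_2 - 1 to the basis.

S(f_1,g_3): lcm = x_1**2*x_2. S = x_1**2 - x_1*x_2 + x_1 + x_2**2 + x_2.
  reduce S modulo (f_1, f_2, g_3):
  remainder -x_1 + x_2**2 - x_2 + 1 ≠ 0; add g_4 = -x_1 + x_2**2 - x_2 + 1 to the basis.

S(f_2,g_4): lcm = x_1**3. S = x_1**2*x_2**2 - x_1**2*x_2 + x_1**2 + x_1.
  reduce S modulo (f_1, f_2, g_3, g_4):
  remainder -x_2**3 - x_2**2 - x_2 - 1 ≠ 0; add g_5 = -x_2**3 - x_2**2 - x_2 - 1 to the basis.

The other S-polynomials (S(f_2,g_3), S(f_1,g_4), S(g_3,g_4), S(f_1,g_5), S(f_2,g_5), S(g_3,g_5), S(g_4,g_5)) all reduce to 0 modulo the current basis, so we have a Gröbner basis.
Inter-reduce: drop elements whose leading term is divisible by another's, tail-reduce, and make monic.
Reduced Gröbner basis: {x_1 - x_2**2 + x_2 - 1, x_2**3 + x_2**2 + x_2 + 1}.

Buchberger on the second generating set:
h_1 = x_1**3 - x_1**2 - x_2 - 1, LT = x_1**3.
h_2 = -x_1**3 + x_1**2 + x_1 + x_2, LT = x_1**3.

S(h_1,h_2): lcm = x_1**3. S = x_1 - 1.
  reduce S modulo (h_1, h_2):
  remainder x_1 - 1 ≠ 0; add k_3 = x_1 - 1 to the basis.

S(h_1,k_3): lcm = x_1**3. S = -x_2 - 1.
  reduce S modulo (h_1, h_2, k_3):
  remainder -x_2 - 1 ≠ 0; add k_4 = -x_2 - 1 to the basis.

The other S-polynomials (S(h_2,k_3), S(h_1,k_4), S(h_2,k_4), S(k_3,k_4)) all reduce to 0 modulo the current basis, so we have a Gröbner basis.
Inter-reduce: drop elements whose leading term is divisible by another's, tail-reduce, and make monic.
Reduced Gröbner basis: {x_1 - 1, x_2 + 1}.

These differ, so the ideals are not equal.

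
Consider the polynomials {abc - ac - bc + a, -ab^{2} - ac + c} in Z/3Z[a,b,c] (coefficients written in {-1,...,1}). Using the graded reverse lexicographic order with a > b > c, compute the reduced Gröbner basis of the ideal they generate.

f_1 = abc - ac - bc + a, LT = abc.
f_2 = -ab^{2} - ac + c, LT = ab^{2}.

S(f_1,f_2): lcm = ab^{2}c. S = -abc - b^{2}c - ac^{2} + ab + c^{2}.
  leading term abc: subtract (-1)·f_1 from -abc - b^{2}c - ac^{2} + ab + c^{2} → -b^{2}c - ac^{2} + ab - ac - bc + c^{2} + a
  leading term b^{2}c: no divisor's leading term divides it; move -b^{2}c to the remainder.
  leading term ac^{2}: no divisor's leading term divides it; move -ac^{2} to the remainder.
  leading term ab: no divisor's leading term divides it; move ab to the remainder.
  leading term ac: no divisor's leading term divides it; move -ac to the remainder.
  leading term bc: no divisor's leading term divides it; move -bc to the remainder.
  leading term c^{2}: no divisor's leading term divides it; move c^{2} to the remainder.
  leading term a: no divisor's leading term divides it; move a to the remainder.
  remainder -b^{2}c - ac^{2} + ab - ac - bc + c^{2} + a ≠ 0; add g_3 = -b^{2}c - ac^{2} + ab - ac - bc + c^{2} + a to the basis.

S(f_1,g_3): lcm = ab^{2}c. S = -a^{2}c^{2} + a^{2}b - a^{2}c + abc - b^{2}c + ac^{2} + a^{2} + ab.
  leading term a^{2}c^{2}: no divisor's leading term divides it; move -a^{2}c^{2} to the remainder.
  leading term a^{2}b: no divisor's leading term divides it; move a^{2}b to the remainder.
  leading term a^{2}c: no divisor's leading term divides it; move -a^{2}c to the remainder.
  leading term abc: subtract (1)·f_1 from abc - b^{2}c + ac^{2} + a^{2} + ab → -b^{2}c + ac^{2} + a^{2} + ab + ac + bc - a
  leading term b^{2}c: subtract (1)·g_3 from -b^{2}c + ac^{2} + a^{2} + ab + ac + bc - a → -ac^{2} + a^{2} - ac - bc - c^{2} + a
  leading term ac^{2}: no divisor's leading term divides it; move -ac^{2} to the remainder.
  leading term a^{2}: no divisor's leading term divides it; move a^{2} to the remainder.
  leading term ac: no divisor's leading term divides it; move -ac to the remainder.
  leading term bc: no divisor's leading term divides it; move -bc to the remainder.
  leading term c^{2}: no divisor's leading term divides it; move -c^{2} to the remainder.
  leading term a: no divisor's leading term divides it; move a to the remainder.
  remainder -a^{2}c^{2} + a^{2}b - a^{2}c - ac^{2} + a^{2} - ac - bc - c^{2} + a ≠ 0; add g_4 = -a^{2}c^{2} + a^{2}b - a^{2}c - ac^{2} + a^{2} - ac - bc - c^{2} + a to the basis.

The other S-polynomials (S(f_2,g_3), S(f_1,g_4), S(f_2,g_4), S(g_3,g_4)) all reduce to 0 modulo the current basis, so we have a Gröbner basis.

G = {a^{2}c^{2} - a^{2}b + a^{2}c + ac^{2} - a^{2} + ac + bc + c^{2} - a, ab^{2} + ac - c, abc - ac - bc + a, b^{2}c + ac^{2} - ab + ac + bc - c^{2} - a}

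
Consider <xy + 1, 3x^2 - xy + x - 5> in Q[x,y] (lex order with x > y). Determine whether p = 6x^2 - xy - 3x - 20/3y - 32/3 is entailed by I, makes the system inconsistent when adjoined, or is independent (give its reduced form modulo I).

First compute the reduced Gröbner basis of I by Buchberger's algorithm.
f_1 = xy + 1, LT = xy.
f_2 = 3x^2 - xy + x - 5, LT = x^2.

S(f_1,f_2): lcm = x^2y. S = 1/3xy^2 - 1/3xy + x + 5/3y.
  reduce S modulo (f_1, f_2):
  remainder x + 4/3y + 1/3 ≠ 0; add h_3 = x + 4/3y + 1/3 to the basis.

S(f_1,h_3): lcm = xy. S = -4/3y^2 - 1/3y + 1.
  reduce S modulo (f_1, f_2, h_3):
  remainder -4/3y^2 - 1/3y + 1 ≠ 0; add h_4 = -4/3y^2 - 1/3y + 1 to the basis.

The other S-polynomials (S(f_2,h_3), S(f_1,h_4), S(f_2,h_4), S(h_3,h_4)) all reduce to 0 modulo the current basis, so we have a Gröbner basis.
Inter-reduce: drop elements whose leading term is divisible by another's, tail-reduce, and make monic.
Reduced Gröbner basis: {x + 4/3y + 1/3, y^2 + 1/4y - 3/4}.
Label its elements g_1 = x + 4/3y + 1/3, g_2 = y^2 + 1/4y - 3/4.

Reduce p = 6x^2 - xy - 3x - 20/3y - 32/3 modulo G:
  leading term x^2: subtract (6x)·g_1 from 6x^2 - xy - 3x - 20/3y - 32/3 → -9xy - 5x - 20/3y - 32/3
  leading term xy: subtract (-9y)·g_1 from -9xy - 5x - 20/3y - 32/3 → -5x + 12y^2 - 11/3y - 32/3
  leading term x: subtract (-5)·g_1 from -5x + 12y^2 - 11/3y - 32/3 → 12y^2 + 3y - 9
  leading term y^2: subtract (12)·g_2 from 12y^2 + 3y - 9 → 0
  normal form = 0.
Since the normal form is 0, p ∈ I.

6x^2 - xy - 3x - 20/3y - 32/3 lies in I (it reduces to 0).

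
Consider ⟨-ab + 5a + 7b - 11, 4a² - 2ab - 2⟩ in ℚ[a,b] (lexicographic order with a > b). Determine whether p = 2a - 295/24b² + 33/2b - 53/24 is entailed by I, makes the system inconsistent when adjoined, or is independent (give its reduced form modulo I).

Adjoining 2a - 295/24b² + 33/2b - 53/24 makes the ideal the whole ring: the system is inconsistent.

First compute the reduced Gröbner basis of I by Buchberger's algorithm.
f_1 = -ab + 5a + 7b - 11, LT = ab.
f_2 = 4a² - 2ab - 2, LT = a².

S(f_1,f_2): lcm = a²b. S = -5a² + ½ab² - 7ab + 11a + ½b.
  leading term a²: subtract (-5/4)·f_2 from -5a² + ½ab² - 7ab + 11a + ½b → ½ab² - 19/2ab + 11a + ½b - 5/2
  leading term ab²: subtract (-½b)·f_1 from ½ab² - 19/2ab + 11a + ½b - 5/2 → -7ab + 11a + 7/2b² - 5b - 5/2
  leading term ab: subtract (7)·f_1 from -7ab + 11a + 7/2b² - 5b - 5/2 → -24a + 7/2b² - 54b + 149/2
  leading term a: no divisor's leading term divides it; move -24a to the remainder.
  leading term b²: no divisor's leading term divides it; move 7/2b² to the remainder.
  leading term b: no divisor's leading term divides it; move -54b to the remainder.
  leading term 1: no divisor's leading term divides it; move 149/2 to the remainder.
  remainder -24a + 7/2b² - 54b + 149/2 ≠ 0; add h_3 = -24a + 7/2b² - 54b + 149/2 to the basis.

S(f_1,h_3): lcm = ab. S = -5a + 7/48b³ - 9/4b² - 187/48b + 11.
  leading term a: subtract (5/24)·h_3 from -5a + 7/48b³ - 9/4b² - 187/48b + 11 → 7/48b³ - 143/48b² + 353/48b - 217/48
  leading term b³: no divisor's leading term divides it; move 7/48b³ to the remainder.
  leading term b²: no divisor's leading term divides it; move -143/48b² to the remainder.
  leading term b: no divisor's leading term divides it; move 353/48b to the remainder.
  leading term 1: no divisor's leading term divides it; move -217/48 to the remainder.
  remainder 7/48b³ - 143/48b² + 353/48b - 217/48 ≠ 0; add h_4 = 7/48b³ - 143/48b² + 353/48b - 217/48 to the basis.

The other S-polynomials (S(f_2,h_3), S(f_1,h_4), S(f_2,h_4), S(h_3,h_4)) all reduce to 0 modulo the current basis, so we have a Gröbner basis.
Inter-reduce: drop elements whose leading term is divisible by another's, tail-reduce, and make monic.
Reduced Gröbner basis: {a - 7/48b² + 9/4b - 149/48, b³ - 143/7b² + 353/7b - 31}.
Label its elements g_1 = a - 7/48b² + 9/4b - 149/48, g_2 = b³ - 143/7b² + 353/7b - 31.

Reduce p = 2a - 295/24b² + 33/2b - 53/24 modulo G:
  leading term a: subtract (2)·g_1 from 2a - 295/24b² + 33/2b - 53/24 → -12b² + 12b + 4
  leading term b²: no divisor's leading term divides it; move -12b² to the remainder.
  leading term b: no divisor's leading term divides it; move 12b to the remainder.
  leading term 1: no divisor's leading term divides it; move 4 to the remainder.
  normal form = -12b² + 12b + 4.
The normal form is nonzero, so p ∉ I. Since p minus its normal form lies in I, I + (p) = I + (r) where r = -12b² + 12b + 4; decide whether this ideal is the whole ring.
Run Buchberger on G together with r (pairs among the g_i already reduce to 0 since G is a Gröbner basis):
g_1 = a - 7/48b² + 9/4b - 149/48, LT = a.
g_2 = b³ - 143/7b² + 353/7b - 31, LT = b³.
r = -12b² + 12b + 4, LT = b².

S(g_2,r): lcm = b³. S = -136/7b² + 1066/21b - 31.
  leading term b²: subtract (34/21)·r from -136/7b² + 1066/21b - 31 → 94/3b - 787/21
  leading term b: no divisor's leading term divides it; move 94/3b to the remainder.
  leading term 1: no divisor's leading term divides it; move -787/21 to the remainder.
  remainder 94/3b - 787/21 ≠ 0; add m_4 = 94/3b - 787/21 to the basis.

S(g_2,m_4): lcm = b³. S = -12655/658b² + 353/7b - 31.
  leading term b²: subtract (12655/7896)·r from -12655/658b² + 353/7b - 31 → 20527/658b - 73849/1974
  leading term b: subtract (61581/61852)·m_4 from 20527/658b - 73849/1974 → -128395/1298892
  leading term 1: no divisor's leading term divides it; move -128395/1298892 to the remainder.
  remainder -128395/1298892 ≠ 0; add m_5 = -128395/1298892 to the basis.

The other S-polynomials (S(g_1,g_2), S(g_1,r), S(g_1,m_4), S(r,m_4), S(g_1,m_5), S(g_2,m_5), S(r,m_5), S(m_4,m_5)) all reduce to 0 modulo the current basis, so we have a Gröbner basis.
Inter-reduce: drop elements whose leading term is divisible by another's, tail-reduce, and make monic.
Reduced Gröbner basis: {1}.
The reduced Gröbner basis of I + (p) is {1}: the ideal is the whole ring, so the enlarged system has no common solution — adjoining p is inconsistent.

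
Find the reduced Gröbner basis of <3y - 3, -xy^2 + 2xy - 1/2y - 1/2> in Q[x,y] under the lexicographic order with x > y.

G = {x - 1, y - 1}

f_1 = 3y - 3, LT = y.
f_2 = -xy^2 + 2xy - 1/2y - 1/2, LT = xy^2.

S(f_1,f_2): lcm = xy^2. S = xy - 1/2y - 1/2.
  leading term xy: subtract (1/3x)·f_1 from xy - 1/2y - 1/2 → x - 1/2y - 1/2
  leading term x: no divisor's leading term divides it; move x to the remainder.
  leading term y: subtract (-1/6)·f_1 from -1/2y - 1/2 → -1
  leading term 1: no divisor's leading term divides it; move -1 to the remainder.
  remainder x - 1 ≠ 0; add g_3 = x - 1 to the basis.

The other S-polynomials (S(f_1,g_3), S(f_2,g_3)) all reduce to 0 modulo the current basis, so we have a Gröbner basis.
Inter-reduce: drop elements whose leading term is divisible by another's, tail-reduce, and make monic.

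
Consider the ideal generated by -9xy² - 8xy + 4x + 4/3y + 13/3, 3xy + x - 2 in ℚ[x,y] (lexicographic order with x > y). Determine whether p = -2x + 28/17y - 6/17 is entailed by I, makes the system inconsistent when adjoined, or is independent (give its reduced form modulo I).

-2x + 28/17y - 6/17 lies in I (it reduces to 0).

First compute the reduced Gröbner basis of I by Buchberger's algorithm.
f_1 = -9xy² - 8xy + 4x + 4/3y + 13/3, LT = xy².
f_2 = 3xy + x - 2, LT = xy.

S(f_1,f_2): lcm = xy². S = 5/9xy - 4/9x + 14/27y - 13/27.
  leading term xy: subtract (5/27)·f_2 from 5/9xy - 4/9x + 14/27y - 13/27 → -17/27x + 14/27y - 1/9
  leading term x: no divisor's leading term divides it; move -17/27x to the remainder.
  leading term y: no divisor's leading term divides it; move 14/27y to the remainder.
  leading term 1: no divisor's leading term divides it; move -1/9 to the remainder.
  remainder -17/27x + 14/27y - 1/9 ≠ 0; add h_3 = -17/27x + 14/27y - 1/9 to the basis.

S(f_1,h_3): lcm = xy². S = 8/9xy - 4/9x + 14/17y³ - 3/17y² - 4/27y - 13/27.
  leading term xy: subtract (8/27)·f_2 from 8/9xy - 4/9x + 14/17y³ - 3/17y² - 4/27y - 13/27 → -20/27x + 14/17y³ - 3/17y² - 4/27y + 1/9
  leading term x: subtract (20/17)·h_3 from -20/27x + 14/17y³ - 3/17y² - 4/27y + 1/9 → 14/17y³ - 3/17y² - 116/153y + 37/153
  leading term y³: no divisor's leading term divides it; move 14/17y³ to the remainder.
  leading term y²: no divisor's leading term divides it; move -3/17y² to the remainder.
  leading term y: no divisor's leading term divides it; move -116/153y to the remainder.
  leading term 1: no divisor's leading term divides it; move 37/153 to the remainder.
  remainder 14/17y³ - 3/17y² - 116/153y + 37/153 ≠ 0; add h_4 = 14/17y³ - 3/17y² - 116/153y + 37/153 to the basis.

S(f_2,h_3): lcm = xy. S = ⅓x + 14/17y² - 3/17y - ⅔.
  leading term x: subtract (-9/17)·h_3 from ⅓x + 14/17y² - 3/17y - ⅔ → 14/17y² + 5/51y - 37/51
  leading term y²: no divisor's leading term divides it; move 14/17y² to the remainder.
  leading term y: no divisor's leading term divides it; move 5/51y to the remainder.
  leading term 1: no divisor's leading term divides it; move -37/51 to the remainder.
  remainder 14/17y² + 5/51y - 37/51 ≠ 0; add h_5 = 14/17y² + 5/51y - 37/51 to the basis.

The other S-polynomials (S(f_1,h_4), S(f_2,h_4), S(h_3,h_4), S(f_1,h_5), S(f_2,h_5), S(h_3,h_5), S(h_4,h_5)) all reduce to 0 modulo the current basis, so we have a Gröbner basis.
Inter-reduce: drop elements whose leading term is divisible by another's, tail-reduce, and make monic.
Reduced Gröbner basis: {x - 14/17y + 3/17, y² + 5/42y - 37/42}.
Label its elements g_1 = x - 14/17y + 3/17, g_2 = y² + 5/42y - 37/42.

Reduce p = -2x + 28/17y - 6/17 modulo G:
  leading term x: subtract (-2)·g_1 from -2x + 28/17y - 6/17 → 0
  normal form = 0.
Since the normal form is 0, p ∈ I.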